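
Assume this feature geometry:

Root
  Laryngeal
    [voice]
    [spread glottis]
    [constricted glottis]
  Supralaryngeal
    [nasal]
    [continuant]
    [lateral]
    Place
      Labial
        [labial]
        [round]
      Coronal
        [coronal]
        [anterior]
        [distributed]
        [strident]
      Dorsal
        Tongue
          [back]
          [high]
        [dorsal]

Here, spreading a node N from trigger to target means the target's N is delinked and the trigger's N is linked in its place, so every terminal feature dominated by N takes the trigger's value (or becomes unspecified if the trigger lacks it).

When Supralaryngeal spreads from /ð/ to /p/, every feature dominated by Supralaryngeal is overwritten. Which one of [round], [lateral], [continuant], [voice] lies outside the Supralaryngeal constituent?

Supralaryngeal dominates exactly [nasal], [continuant], [lateral], [labial], [round], [coronal], [anterior], [distributed], [strident], [back], [high], [dorsal].
[continuant], [lateral], [round] all lie under Supralaryngeal, so they are overwritten when Supralaryngeal spreads.
[voice] attaches under Laryngeal, not under Supralaryngeal, so /p/ retains its own value for [voice].

[voice]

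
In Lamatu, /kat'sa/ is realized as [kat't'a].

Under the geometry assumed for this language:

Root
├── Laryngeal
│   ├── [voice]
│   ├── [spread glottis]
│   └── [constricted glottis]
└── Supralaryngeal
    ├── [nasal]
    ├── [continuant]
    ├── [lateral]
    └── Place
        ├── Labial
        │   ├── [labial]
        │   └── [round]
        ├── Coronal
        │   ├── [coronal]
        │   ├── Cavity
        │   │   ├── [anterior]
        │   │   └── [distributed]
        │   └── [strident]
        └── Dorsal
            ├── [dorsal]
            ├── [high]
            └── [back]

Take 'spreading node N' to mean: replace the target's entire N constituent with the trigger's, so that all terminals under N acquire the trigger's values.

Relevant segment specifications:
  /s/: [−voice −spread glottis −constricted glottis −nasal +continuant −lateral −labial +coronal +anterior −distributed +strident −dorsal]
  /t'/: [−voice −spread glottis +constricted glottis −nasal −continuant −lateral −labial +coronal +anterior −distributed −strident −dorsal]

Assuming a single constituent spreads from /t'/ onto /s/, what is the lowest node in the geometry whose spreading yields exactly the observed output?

Root

The alternation /s/ → [t'] changes [constricted glottis], [continuant], [strident] and nothing else.
These terminals are all dominated by Root, and no proper subconstituent of Root covers them all; Root is their lowest common ancestor.
Spreading Root from /t'/ overwrites each of those terminals with /t'/'s values, yielding exactly [t'].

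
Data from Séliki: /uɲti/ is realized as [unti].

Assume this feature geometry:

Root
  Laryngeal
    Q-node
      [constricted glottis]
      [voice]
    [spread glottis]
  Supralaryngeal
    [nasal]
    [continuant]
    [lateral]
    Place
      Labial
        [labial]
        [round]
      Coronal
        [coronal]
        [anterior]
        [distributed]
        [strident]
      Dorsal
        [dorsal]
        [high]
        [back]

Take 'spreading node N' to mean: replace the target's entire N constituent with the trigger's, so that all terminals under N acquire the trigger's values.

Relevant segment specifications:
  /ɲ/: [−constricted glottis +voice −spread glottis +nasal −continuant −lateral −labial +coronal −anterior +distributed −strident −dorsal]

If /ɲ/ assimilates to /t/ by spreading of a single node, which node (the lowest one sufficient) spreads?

/ɲ/ and [n] differ in [anterior], [distributed]; every other specified feature is identical.
In this geometry the lowest node dominating all of them is Coronal: every daughter of Coronal dominates only a proper subset, so no lower node suffices.
Delinking /ɲ/'s Coronal and associating /t/'s Coronal gives precisely the feature bundle of [n].
Features on which the two segments disagree outside Coronal, such as [voice], [nasal], are unchanged — nothing dominating them spread, and Coronal is the minimal sufficient constituent.

Coronal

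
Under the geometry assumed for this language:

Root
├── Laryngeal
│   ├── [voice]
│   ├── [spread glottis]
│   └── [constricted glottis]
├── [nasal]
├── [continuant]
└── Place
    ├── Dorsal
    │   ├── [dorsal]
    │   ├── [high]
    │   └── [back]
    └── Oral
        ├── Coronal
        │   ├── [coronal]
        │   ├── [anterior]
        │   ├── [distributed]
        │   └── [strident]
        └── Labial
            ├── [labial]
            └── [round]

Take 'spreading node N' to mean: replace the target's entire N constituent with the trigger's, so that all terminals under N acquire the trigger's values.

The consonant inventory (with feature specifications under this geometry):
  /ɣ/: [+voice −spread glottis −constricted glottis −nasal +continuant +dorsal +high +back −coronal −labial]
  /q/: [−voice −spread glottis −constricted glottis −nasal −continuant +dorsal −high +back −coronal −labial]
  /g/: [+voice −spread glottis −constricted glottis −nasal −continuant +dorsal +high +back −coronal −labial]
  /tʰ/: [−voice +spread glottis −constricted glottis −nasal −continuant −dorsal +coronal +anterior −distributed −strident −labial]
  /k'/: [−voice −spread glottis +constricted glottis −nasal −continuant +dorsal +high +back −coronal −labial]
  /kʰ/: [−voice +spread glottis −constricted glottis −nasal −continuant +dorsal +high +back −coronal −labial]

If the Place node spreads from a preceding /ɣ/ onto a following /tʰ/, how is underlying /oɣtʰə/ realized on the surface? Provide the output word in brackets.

[oɣkʰə]

Terminals under Place in this geometry: [dorsal], [high], [back], [coronal], [anterior], [distributed], [strident], [labial], [round].
Spreading Place from /ɣ/ onto /tʰ/ replaces those values with /ɣ/'s: [+dorsal], [+high], [+back], [−coronal], [−labial]. Features outside Place ([voice], [spread glottis], [constricted glottis], …) stay as in /tʰ/.
The resulting bundle matches /kʰ/ in the inventory; substituting it for /tʰ/ gives [oɣkʰə].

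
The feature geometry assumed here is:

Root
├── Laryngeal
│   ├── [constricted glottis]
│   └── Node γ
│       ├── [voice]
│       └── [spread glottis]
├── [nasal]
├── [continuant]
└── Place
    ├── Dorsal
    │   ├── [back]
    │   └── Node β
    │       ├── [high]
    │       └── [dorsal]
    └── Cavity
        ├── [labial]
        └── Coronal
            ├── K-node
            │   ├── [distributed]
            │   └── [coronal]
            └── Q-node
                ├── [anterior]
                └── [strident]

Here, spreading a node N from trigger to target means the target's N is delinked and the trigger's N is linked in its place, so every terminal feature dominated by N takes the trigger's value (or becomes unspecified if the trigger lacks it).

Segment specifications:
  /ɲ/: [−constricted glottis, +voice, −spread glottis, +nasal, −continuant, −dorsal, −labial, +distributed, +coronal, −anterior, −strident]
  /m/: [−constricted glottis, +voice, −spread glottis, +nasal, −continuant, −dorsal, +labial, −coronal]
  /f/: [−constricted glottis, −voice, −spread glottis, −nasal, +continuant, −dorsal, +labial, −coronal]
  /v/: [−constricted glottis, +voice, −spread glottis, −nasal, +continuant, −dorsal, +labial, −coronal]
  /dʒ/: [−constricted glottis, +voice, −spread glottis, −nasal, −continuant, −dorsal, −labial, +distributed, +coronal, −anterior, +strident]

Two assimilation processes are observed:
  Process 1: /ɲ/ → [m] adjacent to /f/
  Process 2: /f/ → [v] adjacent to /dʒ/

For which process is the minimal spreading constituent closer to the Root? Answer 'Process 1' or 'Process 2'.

Process 1 alters [labial], [coronal], [anterior], [distributed], [strident]; the lowest common ancestor is Cavity (depth 2 from Root).
Process 2: the feature that changes is [voice]; the minimal node is [voice] (depth 3).
Depth 2 < depth 3; Process 1 involves the structurally higher constituent Cavity.

Process 1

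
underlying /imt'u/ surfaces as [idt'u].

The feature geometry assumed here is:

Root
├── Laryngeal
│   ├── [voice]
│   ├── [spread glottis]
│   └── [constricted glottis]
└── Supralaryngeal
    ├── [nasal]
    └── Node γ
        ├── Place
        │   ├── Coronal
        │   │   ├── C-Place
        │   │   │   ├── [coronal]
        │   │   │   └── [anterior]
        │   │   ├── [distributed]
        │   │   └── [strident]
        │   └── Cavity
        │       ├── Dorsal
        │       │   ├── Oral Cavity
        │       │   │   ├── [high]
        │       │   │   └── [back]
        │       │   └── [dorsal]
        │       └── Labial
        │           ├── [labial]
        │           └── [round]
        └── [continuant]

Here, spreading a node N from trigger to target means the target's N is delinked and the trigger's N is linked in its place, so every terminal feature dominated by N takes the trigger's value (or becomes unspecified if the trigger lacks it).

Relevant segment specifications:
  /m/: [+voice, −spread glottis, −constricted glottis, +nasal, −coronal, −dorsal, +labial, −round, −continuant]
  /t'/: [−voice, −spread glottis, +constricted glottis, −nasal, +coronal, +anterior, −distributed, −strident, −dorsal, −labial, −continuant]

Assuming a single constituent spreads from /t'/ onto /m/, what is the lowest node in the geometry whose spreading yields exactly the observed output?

Supralaryngeal

/m/ and [d] differ in [nasal], [labial], [round], [coronal], [anterior], [distributed], [strident]; every other specified feature is identical.
These terminals are all dominated by Supralaryngeal, and no proper subconstituent of Supralaryngeal covers them all; Supralaryngeal is their lowest common ancestor.
Spreading Supralaryngeal from /t'/ overwrites each of those terminals with /t'/'s values, yielding exactly [d].
Had Root spread, [voice], [constricted glottis] would have taken /t'/'s values; they stay as in /m/, confirming the spreading constituent is exactly Supralaryngeal.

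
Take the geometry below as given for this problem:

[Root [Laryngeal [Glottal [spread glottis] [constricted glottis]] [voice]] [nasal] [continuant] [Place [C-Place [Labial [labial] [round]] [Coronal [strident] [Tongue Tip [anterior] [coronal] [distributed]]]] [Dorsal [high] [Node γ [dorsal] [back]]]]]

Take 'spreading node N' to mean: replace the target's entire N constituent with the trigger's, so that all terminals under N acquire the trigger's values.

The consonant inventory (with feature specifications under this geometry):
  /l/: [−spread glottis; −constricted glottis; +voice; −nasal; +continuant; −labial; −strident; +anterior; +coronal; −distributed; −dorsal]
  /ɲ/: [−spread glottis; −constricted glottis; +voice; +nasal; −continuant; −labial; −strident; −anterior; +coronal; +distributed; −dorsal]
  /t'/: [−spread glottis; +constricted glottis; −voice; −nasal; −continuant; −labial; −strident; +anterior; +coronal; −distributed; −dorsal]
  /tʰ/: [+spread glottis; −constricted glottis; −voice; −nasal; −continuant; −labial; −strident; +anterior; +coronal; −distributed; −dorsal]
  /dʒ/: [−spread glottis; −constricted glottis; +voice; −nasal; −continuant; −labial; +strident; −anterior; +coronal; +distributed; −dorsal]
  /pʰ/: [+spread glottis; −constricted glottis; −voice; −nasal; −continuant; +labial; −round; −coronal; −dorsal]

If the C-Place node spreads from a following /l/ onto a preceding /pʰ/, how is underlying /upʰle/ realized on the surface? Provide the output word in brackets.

[utʰle]

C-Place immediately or transitively dominates [labial], [round], [strident], [anterior], [coronal], [distributed].
After delinking /pʰ/'s C-Place and linking /l/'s, the affected terminals become [−labial], [−strident], [+anterior], [+coronal], [−distributed]; [spread glottis], [constricted glottis], [voice], … (outside C-Place) are retained from /pʰ/.
The resulting bundle matches /tʰ/ in the inventory; substituting it for /pʰ/ gives [utʰle].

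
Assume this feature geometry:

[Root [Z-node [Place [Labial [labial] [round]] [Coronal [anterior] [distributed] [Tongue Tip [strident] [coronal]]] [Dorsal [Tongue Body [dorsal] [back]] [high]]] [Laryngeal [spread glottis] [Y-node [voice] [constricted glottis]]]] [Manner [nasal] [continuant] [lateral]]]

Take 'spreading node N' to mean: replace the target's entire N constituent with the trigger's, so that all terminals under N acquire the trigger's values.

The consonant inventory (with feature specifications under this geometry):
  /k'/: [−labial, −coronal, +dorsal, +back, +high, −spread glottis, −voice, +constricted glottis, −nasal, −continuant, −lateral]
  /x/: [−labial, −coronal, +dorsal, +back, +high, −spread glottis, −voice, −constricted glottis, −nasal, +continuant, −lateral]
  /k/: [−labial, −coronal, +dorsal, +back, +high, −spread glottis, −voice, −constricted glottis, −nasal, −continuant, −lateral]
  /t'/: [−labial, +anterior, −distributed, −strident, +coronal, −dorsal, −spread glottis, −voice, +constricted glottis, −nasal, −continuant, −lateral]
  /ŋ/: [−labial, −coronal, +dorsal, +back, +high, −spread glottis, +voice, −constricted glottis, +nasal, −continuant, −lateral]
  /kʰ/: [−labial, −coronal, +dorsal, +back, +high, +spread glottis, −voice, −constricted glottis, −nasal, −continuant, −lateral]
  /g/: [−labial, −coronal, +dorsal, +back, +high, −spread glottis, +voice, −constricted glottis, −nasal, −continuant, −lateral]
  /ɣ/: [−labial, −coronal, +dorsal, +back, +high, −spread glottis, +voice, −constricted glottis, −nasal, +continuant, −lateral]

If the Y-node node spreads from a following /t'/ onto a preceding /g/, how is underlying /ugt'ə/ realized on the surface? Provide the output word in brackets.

[uk't'ə]

The Y-node node dominates the terminals [voice], [constricted glottis].
The target acquires /t'/'s values for everything under Y-node — [−voice], [+constricted glottis] — while keeping its own [labial], [coronal], [dorsal], ….
The resulting bundle matches /k'/ in the inventory; substituting it for /g/ gives [uk't'ə].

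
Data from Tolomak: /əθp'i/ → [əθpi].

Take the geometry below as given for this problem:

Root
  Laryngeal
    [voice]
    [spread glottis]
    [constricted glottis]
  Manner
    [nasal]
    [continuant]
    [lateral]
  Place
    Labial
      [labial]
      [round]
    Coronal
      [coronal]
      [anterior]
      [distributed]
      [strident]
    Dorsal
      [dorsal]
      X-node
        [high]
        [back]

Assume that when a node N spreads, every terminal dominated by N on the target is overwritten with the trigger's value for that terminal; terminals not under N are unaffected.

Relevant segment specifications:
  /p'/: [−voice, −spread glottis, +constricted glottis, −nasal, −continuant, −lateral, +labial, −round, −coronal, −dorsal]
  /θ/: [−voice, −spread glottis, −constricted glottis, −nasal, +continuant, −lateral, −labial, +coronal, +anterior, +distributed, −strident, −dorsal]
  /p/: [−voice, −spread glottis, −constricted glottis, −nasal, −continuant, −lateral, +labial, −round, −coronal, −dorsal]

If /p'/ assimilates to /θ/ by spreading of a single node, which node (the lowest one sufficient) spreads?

Feature comparison: [constricted glottis] differs between /p'/ and [p]; the remaining terminals match.
Since just one terminal is affected and it takes /θ/'s value, spreading the terminal [constricted glottis] alone is sufficient and minimal.
[labial], [coronal] stay as in /p'/ although /θ/ differs there, so no node dominating them spread; among the remaining candidates [constricted glottis] is the lowest that derives the output.

[constricted glottis]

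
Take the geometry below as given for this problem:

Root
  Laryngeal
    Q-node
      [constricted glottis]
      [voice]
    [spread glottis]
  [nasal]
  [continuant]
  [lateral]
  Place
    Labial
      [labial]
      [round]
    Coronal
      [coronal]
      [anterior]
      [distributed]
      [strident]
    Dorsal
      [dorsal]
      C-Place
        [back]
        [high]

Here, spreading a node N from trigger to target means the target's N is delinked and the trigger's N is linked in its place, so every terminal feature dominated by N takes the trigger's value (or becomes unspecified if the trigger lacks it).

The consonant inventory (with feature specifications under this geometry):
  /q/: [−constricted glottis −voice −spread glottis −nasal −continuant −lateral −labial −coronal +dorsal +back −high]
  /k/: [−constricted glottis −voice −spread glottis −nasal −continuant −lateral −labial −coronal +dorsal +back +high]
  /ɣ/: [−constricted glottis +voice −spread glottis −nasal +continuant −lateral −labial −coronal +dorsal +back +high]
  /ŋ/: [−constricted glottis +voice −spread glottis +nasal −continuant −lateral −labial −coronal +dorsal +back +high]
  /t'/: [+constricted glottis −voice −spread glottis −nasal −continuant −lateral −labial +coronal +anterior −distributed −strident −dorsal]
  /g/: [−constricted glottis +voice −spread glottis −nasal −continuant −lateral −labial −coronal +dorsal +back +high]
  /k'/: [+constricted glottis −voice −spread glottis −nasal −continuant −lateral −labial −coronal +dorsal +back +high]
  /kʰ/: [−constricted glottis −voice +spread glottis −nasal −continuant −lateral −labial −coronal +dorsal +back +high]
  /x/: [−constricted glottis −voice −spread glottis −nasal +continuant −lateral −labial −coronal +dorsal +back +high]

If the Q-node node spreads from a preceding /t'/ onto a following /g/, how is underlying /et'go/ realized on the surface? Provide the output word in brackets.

[et'k'o]

Q-node immediately or transitively dominates [constricted glottis], [voice].
Spreading Q-node from /t'/ onto /g/ replaces those values with /t'/'s: [+constricted glottis], [−voice]. Features outside Q-node ([spread glottis], [nasal], [continuant], …) stay as in /g/.
Among the inventory, only /k'/ has exactly this specification, giving the surface form [et'k'o].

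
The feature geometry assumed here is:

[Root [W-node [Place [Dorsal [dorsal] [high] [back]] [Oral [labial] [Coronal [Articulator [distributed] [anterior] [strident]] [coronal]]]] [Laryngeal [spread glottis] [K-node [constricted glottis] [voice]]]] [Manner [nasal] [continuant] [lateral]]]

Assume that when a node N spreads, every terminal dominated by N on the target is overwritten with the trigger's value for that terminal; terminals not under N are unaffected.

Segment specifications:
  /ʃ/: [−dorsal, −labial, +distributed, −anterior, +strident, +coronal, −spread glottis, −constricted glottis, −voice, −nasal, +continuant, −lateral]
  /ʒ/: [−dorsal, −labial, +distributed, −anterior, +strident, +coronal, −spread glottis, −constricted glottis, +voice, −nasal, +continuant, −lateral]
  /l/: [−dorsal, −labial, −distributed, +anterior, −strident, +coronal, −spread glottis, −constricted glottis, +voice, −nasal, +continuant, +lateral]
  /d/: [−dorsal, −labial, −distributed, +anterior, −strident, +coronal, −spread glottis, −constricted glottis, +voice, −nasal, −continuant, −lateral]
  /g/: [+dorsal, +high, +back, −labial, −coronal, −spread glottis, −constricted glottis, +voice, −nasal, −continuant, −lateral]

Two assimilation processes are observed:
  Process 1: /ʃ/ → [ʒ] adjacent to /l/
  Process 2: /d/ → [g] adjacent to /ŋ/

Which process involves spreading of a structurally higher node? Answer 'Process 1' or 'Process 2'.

Process 1: the feature that changes is [voice]; the minimal node is [voice] (depth 4).
Process 2: the features that change are [coronal], [anterior], [distributed], [strident], [dorsal], [high], [back]; the minimal node is Place (depth 2).
Place (depth 2) sits above [voice] (depth 4), making Process 2 the one with the higher spreading node.

Process 2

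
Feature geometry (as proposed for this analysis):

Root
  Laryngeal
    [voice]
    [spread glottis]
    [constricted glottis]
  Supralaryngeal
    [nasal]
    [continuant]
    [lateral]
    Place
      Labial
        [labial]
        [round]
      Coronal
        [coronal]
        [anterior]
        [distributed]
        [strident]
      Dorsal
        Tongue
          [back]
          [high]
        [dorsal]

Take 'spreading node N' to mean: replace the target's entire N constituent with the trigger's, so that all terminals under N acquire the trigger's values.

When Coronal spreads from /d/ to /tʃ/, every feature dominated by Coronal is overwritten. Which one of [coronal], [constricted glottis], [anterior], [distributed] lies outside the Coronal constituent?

The terminals dominated by Coronal are [coronal], [anterior], [distributed], [strident].
Spreading Coronal replaces [coronal], [anterior], [distributed] with the trigger's values, since each sits inside the Coronal constituent.
[constricted glottis] attaches under Laryngeal, not under Coronal, so /tʃ/ retains its own value for [constricted glottis].

[constricted glottis]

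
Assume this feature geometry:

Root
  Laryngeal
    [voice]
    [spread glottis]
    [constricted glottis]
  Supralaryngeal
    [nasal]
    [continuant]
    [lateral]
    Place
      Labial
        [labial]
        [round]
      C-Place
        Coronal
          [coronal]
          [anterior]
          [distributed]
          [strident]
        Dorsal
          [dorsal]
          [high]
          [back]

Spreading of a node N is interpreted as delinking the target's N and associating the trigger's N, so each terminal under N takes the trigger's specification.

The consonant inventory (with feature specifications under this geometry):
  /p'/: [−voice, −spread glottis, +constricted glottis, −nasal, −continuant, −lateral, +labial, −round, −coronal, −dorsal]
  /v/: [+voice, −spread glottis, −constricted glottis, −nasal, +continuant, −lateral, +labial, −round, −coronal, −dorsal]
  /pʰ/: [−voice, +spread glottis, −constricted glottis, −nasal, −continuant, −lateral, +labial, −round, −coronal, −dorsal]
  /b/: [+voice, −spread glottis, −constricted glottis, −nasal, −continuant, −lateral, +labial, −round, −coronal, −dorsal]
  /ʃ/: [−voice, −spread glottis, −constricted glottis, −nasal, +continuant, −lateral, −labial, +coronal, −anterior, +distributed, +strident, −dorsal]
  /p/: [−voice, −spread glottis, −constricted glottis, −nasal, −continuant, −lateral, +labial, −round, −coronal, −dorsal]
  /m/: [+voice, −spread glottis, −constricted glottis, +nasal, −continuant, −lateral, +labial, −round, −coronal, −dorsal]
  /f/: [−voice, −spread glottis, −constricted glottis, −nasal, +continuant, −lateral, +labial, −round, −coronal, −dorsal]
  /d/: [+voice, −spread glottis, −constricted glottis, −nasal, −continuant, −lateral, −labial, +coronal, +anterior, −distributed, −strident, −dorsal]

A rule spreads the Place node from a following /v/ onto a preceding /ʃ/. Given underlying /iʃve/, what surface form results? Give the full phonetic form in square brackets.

Terminals under Place in this geometry: [labial], [round], [coronal], [anterior], [distributed], [strident], [dorsal], [high], [back].
After delinking /ʃ/'s Place and linking /v/'s, the affected terminals become [+labial], [−round], [−coronal], [−dorsal]; [voice], [spread glottis], [constricted glottis], … (outside Place) are retained from /ʃ/.
This feature bundle is that of [f], so /iʃve/ surfaces as [ifve].

[ifve]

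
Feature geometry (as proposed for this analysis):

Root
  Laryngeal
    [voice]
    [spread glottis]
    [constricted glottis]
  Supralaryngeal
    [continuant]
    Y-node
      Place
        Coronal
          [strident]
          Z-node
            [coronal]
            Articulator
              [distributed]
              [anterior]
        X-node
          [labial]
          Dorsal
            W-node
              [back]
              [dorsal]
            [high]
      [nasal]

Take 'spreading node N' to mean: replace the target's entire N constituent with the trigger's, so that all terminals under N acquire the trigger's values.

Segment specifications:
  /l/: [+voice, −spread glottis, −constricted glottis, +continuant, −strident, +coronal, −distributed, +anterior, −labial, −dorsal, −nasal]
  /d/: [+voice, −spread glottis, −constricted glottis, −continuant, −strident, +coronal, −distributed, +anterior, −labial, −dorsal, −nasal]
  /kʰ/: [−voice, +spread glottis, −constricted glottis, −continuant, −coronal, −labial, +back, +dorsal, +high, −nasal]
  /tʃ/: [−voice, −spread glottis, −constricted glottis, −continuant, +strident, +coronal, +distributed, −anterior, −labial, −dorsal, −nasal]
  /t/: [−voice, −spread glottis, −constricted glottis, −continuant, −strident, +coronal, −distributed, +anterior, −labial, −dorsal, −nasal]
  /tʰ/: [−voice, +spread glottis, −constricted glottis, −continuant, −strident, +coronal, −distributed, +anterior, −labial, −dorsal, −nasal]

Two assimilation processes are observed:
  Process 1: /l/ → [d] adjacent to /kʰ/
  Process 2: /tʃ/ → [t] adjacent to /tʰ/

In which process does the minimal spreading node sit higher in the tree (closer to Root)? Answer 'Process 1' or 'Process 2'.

Process 1 alters [continuant]; the lowest dominating node is [continuant] (depth 2 from Root).
Process 2: the features that change are [anterior], [distributed], [strident]; the minimal node is Coronal (depth 4).
[continuant] is closer to Root than Coronal, so Process 1 spreads the higher node.

Process 1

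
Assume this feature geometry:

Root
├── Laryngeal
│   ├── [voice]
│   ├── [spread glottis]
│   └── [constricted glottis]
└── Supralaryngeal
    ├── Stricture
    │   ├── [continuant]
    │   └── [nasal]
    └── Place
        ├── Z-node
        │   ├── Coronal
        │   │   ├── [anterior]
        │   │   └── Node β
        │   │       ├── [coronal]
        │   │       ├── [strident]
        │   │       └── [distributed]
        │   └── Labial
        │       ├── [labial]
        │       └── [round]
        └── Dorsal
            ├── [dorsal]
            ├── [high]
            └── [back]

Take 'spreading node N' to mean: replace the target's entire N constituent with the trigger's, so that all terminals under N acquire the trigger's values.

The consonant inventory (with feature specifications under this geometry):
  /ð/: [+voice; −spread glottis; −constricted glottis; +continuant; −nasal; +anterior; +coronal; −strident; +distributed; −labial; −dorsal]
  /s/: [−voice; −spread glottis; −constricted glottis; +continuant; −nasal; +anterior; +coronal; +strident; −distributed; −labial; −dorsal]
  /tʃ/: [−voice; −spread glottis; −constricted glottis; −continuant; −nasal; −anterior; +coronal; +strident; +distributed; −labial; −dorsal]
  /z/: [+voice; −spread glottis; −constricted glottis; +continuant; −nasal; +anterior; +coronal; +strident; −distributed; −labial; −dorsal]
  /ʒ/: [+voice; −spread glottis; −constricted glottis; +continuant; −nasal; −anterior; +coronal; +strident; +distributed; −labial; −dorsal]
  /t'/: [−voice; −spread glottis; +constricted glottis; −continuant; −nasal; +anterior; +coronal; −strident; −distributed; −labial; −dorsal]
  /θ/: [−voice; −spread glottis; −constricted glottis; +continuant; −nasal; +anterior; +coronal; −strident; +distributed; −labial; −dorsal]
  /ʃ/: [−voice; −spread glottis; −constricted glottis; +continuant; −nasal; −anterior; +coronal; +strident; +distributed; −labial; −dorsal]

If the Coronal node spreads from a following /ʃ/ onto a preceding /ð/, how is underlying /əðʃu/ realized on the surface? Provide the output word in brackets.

[əʒʃu]

Terminals under Coronal in this geometry: [anterior], [coronal], [strident], [distributed].
After delinking /ð/'s Coronal and linking /ʃ/'s, the affected terminals become [−anterior], [+coronal], [+strident], [+distributed]; [voice], [spread glottis], [constricted glottis], … (outside Coronal) are retained from /ð/.
Among the inventory, only /ʒ/ has exactly this specification, giving the surface form [əʒʃu].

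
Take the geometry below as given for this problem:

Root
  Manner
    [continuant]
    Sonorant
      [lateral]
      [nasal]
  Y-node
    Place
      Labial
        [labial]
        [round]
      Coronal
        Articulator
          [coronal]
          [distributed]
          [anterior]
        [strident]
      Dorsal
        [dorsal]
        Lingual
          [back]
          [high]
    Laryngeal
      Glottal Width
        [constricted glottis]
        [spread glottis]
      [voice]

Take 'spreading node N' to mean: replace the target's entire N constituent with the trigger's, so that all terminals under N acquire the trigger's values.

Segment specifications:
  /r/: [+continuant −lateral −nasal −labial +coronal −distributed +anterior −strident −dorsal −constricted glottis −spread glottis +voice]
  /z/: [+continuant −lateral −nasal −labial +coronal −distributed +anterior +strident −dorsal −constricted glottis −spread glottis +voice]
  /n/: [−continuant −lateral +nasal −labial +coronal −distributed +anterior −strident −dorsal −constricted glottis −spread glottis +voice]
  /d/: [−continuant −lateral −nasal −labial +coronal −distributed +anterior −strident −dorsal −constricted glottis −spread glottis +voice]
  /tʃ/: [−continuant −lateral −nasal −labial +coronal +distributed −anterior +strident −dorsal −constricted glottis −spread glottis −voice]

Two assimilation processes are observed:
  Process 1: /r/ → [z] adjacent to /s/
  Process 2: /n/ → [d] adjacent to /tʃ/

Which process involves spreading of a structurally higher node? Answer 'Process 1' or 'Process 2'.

Process 2

Process 1 alters [strident]; the lowest dominating node is [strident] (depth 4 from Root).
Process 2 alters [nasal]; the lowest dominating node is [nasal] (depth 3 from Root).
Depth 3 < depth 4; Process 2 involves the structurally higher constituent [nasal].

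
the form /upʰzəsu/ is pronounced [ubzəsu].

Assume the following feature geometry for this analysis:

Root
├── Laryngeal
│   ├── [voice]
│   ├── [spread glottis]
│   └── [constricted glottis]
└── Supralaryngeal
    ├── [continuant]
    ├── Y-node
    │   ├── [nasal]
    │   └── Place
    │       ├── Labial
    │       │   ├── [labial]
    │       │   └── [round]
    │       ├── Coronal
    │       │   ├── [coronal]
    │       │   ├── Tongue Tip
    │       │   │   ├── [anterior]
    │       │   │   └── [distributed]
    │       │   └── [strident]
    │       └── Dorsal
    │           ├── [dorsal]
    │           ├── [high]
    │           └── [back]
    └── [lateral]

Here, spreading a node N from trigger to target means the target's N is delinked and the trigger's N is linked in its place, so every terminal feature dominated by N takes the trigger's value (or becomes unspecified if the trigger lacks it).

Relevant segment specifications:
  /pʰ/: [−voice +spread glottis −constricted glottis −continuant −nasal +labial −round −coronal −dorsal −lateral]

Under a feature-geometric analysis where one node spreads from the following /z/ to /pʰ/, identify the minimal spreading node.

Comparing /pʰ/ with its surface form [b], the features that change are [voice], [spread glottis].
The smallest constituent containing every changed terminal is Laryngeal — each of its daughters lacks at least one of the affected features.
Spreading Laryngeal from /z/ overwrites each of those terminals with /z/'s values, yielding exactly [b].
Since [continuant], [coronal] are preserved even though /z/ disagrees there, no node above Laryngeal spread.

Laryngeal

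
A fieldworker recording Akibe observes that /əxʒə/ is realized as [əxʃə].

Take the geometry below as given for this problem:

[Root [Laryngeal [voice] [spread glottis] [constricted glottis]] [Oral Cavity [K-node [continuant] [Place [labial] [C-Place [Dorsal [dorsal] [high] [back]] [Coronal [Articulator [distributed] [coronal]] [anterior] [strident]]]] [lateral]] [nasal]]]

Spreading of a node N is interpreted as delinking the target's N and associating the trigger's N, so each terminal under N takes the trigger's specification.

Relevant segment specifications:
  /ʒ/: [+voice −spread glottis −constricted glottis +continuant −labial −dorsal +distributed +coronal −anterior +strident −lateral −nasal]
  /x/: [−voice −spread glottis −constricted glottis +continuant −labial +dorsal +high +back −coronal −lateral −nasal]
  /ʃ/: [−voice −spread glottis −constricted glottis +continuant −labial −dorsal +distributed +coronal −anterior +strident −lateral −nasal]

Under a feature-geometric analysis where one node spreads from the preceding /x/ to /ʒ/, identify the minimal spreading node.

The alternation /ʒ/ → [ʃ] changes [voice] and nothing else.
With a single altered terminal, the smallest constituent that could spread is that terminal — [voice].
[dorsal], [coronal] stay as in /ʒ/ although /x/ differs there, so no node dominating them spread; among the remaining candidates [voice] is the lowest that derives the output.

[voice]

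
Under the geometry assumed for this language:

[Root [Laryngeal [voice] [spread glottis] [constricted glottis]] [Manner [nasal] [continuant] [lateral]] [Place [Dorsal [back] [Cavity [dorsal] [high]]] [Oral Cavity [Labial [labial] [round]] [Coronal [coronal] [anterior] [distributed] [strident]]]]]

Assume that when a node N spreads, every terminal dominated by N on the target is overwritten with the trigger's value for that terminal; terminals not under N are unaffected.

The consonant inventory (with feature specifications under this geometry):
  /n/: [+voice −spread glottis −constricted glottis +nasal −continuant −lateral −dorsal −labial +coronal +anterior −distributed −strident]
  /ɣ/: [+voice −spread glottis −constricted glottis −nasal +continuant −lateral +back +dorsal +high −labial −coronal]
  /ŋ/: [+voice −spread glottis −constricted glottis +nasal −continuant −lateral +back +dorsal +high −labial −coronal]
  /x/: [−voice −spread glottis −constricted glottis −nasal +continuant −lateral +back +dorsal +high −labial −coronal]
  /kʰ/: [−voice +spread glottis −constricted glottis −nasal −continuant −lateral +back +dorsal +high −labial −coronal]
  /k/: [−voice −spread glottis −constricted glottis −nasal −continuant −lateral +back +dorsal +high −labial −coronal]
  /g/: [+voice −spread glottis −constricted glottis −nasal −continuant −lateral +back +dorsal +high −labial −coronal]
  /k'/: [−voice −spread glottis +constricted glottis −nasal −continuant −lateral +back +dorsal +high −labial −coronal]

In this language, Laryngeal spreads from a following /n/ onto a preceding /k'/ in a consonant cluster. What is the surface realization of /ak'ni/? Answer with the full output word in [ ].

The Laryngeal node dominates the terminals [voice], [spread glottis], [constricted glottis].
The target acquires /n/'s values for everything under Laryngeal — [+voice], [−spread glottis], [−constricted glottis] — while keeping its own [nasal], [continuant], [lateral], ….
Among the inventory, only /g/ has exactly this specification, giving the surface form [agni].

[agni]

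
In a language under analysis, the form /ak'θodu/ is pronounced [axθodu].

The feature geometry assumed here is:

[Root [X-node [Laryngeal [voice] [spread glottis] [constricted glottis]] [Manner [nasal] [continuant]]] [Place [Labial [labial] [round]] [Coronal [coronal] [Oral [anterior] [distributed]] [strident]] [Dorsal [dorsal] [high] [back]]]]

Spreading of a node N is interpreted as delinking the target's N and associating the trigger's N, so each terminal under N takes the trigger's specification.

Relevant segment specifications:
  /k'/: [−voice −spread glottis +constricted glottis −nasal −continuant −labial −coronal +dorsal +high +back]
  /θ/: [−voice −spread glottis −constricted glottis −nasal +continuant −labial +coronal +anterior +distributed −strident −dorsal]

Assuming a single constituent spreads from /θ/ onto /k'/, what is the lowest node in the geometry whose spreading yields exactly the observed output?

X-node

/k'/ and [x] differ in [constricted glottis], [continuant]; every other specified feature is identical.
In this geometry the lowest node dominating all of them is X-node: every daughter of X-node dominates only a proper subset, so no lower node suffices.
If X-node spreads, every terminal under it takes /θ/'s value, producing [x] as observed.
Since [dorsal], [coronal] are preserved even though /θ/ disagrees there, no node above X-node spread.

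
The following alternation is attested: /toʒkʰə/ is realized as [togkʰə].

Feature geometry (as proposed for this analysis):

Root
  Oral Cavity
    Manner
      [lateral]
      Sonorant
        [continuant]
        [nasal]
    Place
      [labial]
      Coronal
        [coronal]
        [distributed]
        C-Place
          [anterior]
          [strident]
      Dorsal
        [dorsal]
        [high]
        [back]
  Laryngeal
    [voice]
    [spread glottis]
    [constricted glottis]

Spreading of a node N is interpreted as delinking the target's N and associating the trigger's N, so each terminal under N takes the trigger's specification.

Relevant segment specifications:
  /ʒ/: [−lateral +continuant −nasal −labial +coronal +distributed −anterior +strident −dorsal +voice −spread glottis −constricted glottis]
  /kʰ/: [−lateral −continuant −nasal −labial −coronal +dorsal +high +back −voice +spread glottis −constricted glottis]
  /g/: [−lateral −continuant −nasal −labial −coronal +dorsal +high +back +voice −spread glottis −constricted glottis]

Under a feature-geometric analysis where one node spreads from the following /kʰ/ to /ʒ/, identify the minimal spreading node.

Comparing /ʒ/ with its surface form [g], the features that change are [continuant], [coronal], [anterior], [distributed], [strident], [dorsal], [high], [back].
The smallest constituent containing every changed terminal is Oral Cavity — each of its daughters lacks at least one of the affected features.
If Oral Cavity spreads, every terminal under it takes /kʰ/'s value, producing [g] as observed.
Since [voice], [spread glottis] are preserved even though /kʰ/ disagrees there, no node above Oral Cavity spread.

Oral Cavity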